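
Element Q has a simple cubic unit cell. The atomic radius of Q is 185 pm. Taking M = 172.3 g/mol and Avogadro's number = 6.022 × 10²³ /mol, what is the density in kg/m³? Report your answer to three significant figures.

In a simple cubic lattice, atoms touch along the cell edge, so a = 2r, giving a = 370.0 pm = 3.700 × 10^-8 cm.
With Z = 1, ρ = Z·M/(N_A·a³) = 1 × 172.3 / (6.022 × 10²³ × 5.065 × 10^-23) = 5.649 g/cm³ = 5650 kg/m³.

5650 kg/m³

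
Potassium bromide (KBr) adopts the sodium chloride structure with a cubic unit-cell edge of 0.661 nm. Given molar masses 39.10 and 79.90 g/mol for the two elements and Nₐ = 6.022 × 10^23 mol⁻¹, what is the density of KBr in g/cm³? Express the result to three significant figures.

The sodium chloride structure contains Z = 4 formula units per cell; M(KBr) = 39.10 + 79.90 = 119.0 g/mol.
a³ = (6.610 × 10^-8 cm)³ = 2.888 × 10^-22 cm³.
ρ = 4 × 119.0 / (6.022 × 10²³ × 2.888 × 10^-22) = 2.737 g/cm³.

2.74 g/cm³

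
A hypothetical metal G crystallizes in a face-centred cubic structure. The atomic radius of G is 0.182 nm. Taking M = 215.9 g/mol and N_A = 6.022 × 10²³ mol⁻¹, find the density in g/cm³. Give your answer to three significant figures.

In an FCC lattice, atoms touch along the face diagonal, so √2·a = 4r, giving a = 0.5148 nm = 5.148 × 10^-8 cm.
With Z = 4, ρ = Z·M/(N_A·a³) = 4 × 215.9 / (6.022 × 10²³ × 1.364 × 10^-22) = 10.51 g/cm³.

10.5 g/cm³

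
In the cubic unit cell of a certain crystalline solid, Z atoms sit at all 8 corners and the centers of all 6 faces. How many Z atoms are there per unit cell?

4

Corner atoms are shared by 8 cells (1/8 each), face atoms by 2 (1/2 each).
Net atoms = 8 × 1/8 + 6 × 1/2 = 1 + 3 = 4.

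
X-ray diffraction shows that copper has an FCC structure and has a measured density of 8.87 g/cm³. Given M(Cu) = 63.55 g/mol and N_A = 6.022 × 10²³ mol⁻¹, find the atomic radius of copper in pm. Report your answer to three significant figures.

For an FCC cell (Z = 4), a³ = Z·M/(N_A·ρ) = 4 × 63.55 / (6.022 × 10²³ × 8.870) = 4.759 × 10^-23 cm³, so a = 3.624 × 10^-8 cm = 362.4 pm.
Atoms touch along the face diagonal, so √2·a = 4r, so r = 0.3536 × a = 128 pm.

128 pm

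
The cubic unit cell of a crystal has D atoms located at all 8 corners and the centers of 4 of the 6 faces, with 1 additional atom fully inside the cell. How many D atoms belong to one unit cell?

Corner atoms are shared by 8 cells (1/8 each), face atoms by 2 (1/2 each), interior atoms are unshared.
Net atoms = 8 × 1/8 + 4 × 1/2 + 1 = 1 + 2 + 1 = 4.

4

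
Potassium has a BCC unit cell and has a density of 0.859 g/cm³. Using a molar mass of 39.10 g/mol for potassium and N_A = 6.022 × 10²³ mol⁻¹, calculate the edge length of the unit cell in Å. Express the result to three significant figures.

5.33 Å

With Z = 2 atoms per BCC cell, a³ = Z·M/(N_A·ρ) = 2 × 39.10 / (6.022 × 10²³ × 0.8590 g/cm³) = 1.512 × 10^-22 cm³.
a = (1.512 × 10^-22)^(1/3) = 5.327 × 10^-8 cm = 5.33 Å.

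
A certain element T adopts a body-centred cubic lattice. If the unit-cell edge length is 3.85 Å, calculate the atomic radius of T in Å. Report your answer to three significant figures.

1.67 Å

In a BCC lattice, atoms touch along the body diagonal, so √3·a = 4r.
r = √3·a/4 = 1.7321 × 3.85 / 4 = 1.67 Å.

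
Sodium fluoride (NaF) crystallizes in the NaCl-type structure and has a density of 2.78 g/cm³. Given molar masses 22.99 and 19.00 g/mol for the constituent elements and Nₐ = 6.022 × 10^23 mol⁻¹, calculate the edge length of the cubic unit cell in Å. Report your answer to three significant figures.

4.65 Å

M(NaF) = 41.99 g/mol; Z = 4 formula units per cell.
a³ = Z·M/(N_A·ρ) = 4 × 41.99 / (6.022 × 10²³ × 2.78) = 1.003 × 10^-22 cm³, so a = 4.647 × 10^-8 cm = 4.65 Å.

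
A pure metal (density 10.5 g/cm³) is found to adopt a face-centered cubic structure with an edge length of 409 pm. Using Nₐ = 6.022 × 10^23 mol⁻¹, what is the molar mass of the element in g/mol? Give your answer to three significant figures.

An FCC cell has Z = 4 atoms; a = 4.090 × 10^-8 cm.
M = ρ·N_A·a³/Z = 10.5 × 6.022 × 10²³ × 6.842 × 10^-23 / 4 = 108 g/mol.

108 g/mol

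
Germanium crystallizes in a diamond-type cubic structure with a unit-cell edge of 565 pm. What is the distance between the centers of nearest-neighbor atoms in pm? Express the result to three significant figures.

In a diamond cubic structure, nearest neighbors lie along the body diagonal with √3·a = 8r; the nearest-neighbor distance equals 2r = 0.4330·a.
d = 0.4330 × 565 = 245 pm.

245 pm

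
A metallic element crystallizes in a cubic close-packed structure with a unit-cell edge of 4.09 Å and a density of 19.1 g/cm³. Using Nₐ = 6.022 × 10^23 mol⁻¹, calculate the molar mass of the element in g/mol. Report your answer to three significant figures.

197 g/mol

An FCC cell has Z = 4 atoms; a = 4.090 × 10^-8 cm.
M = ρ·N_A·a³/Z = 19.1 × 6.022 × 10²³ × 6.842 × 10^-23 / 4 = 197 g/mol.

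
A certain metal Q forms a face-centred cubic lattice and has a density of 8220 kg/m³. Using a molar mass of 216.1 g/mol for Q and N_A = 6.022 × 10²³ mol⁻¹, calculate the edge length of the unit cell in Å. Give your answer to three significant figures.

5.59 Å

With Z = 4 atoms per FCC cell, a³ = Z·M/(N_A·ρ) = 4 × 216.1 / (6.022 × 10²³ × 8.220 g/cm³) = 1.746 × 10^-22 cm³.
a = (1.746 × 10^-22)^(1/3) = 5.589 × 10^-8 cm = 5.59 Å.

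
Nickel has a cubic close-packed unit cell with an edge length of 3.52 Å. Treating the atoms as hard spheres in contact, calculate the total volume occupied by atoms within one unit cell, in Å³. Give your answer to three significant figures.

In an FCC lattice atoms touch along the face diagonal, so √2·a = 4r, so r = 0.3536a = 1.245 Å.
V_atoms = Z × (4/3)πr³ = 4 × (4/3)π × (1.245)³ = 32.3 Å³.

32.3 Å³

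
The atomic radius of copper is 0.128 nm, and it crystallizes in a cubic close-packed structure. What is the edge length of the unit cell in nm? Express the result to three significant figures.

0.362 nm

In an FCC lattice, atoms touch along the face diagonal, so √2·a = 4r.
a = 4r/√2 = 4 × 0.128 / 1.4142 = 0.362 nm.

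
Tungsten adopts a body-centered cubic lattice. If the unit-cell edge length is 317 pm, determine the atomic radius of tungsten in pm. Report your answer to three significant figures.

137 pm

In a BCC lattice, atoms touch along the body diagonal, so √3·a = 4r.
r = √3·a/4 = 1.7321 × 317 / 4 = 137 pm.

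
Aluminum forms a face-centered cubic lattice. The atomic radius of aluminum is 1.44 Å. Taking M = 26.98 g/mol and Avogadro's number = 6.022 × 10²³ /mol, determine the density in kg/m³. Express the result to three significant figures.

In an FCC lattice, atoms touch along the face diagonal, so √2·a = 4r, giving a = 4.073 Å = 4.073 × 10^-8 cm.
With Z = 4, ρ = Z·M/(N_A·a³) = 4 × 26.98 / (6.022 × 10²³ × 6.757 × 10^-23) = 2.652 g/cm³ = 2650 kg/m³.

2650 kg/m³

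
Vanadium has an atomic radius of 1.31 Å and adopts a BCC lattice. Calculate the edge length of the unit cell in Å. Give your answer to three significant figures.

In a BCC lattice, atoms touch along the body diagonal, so √3·a = 4r.
a = 4r/√3 = 4 × 1.31 / 1.7321 = 3.03 Å.

3.03 Å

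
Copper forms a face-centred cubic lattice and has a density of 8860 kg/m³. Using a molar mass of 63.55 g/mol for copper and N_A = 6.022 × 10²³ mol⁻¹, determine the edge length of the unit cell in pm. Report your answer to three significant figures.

363 pm

With Z = 4 atoms per FCC cell, a³ = Z·M/(N_A·ρ) = 4 × 63.55 / (6.022 × 10²³ × 8.860 g/cm³) = 4.764 × 10^-23 cm³.
a = (4.764 × 10^-23)^(1/3) = 3.625 × 10^-8 cm = 363 pm.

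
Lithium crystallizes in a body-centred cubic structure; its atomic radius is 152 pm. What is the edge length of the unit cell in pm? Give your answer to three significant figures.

In a BCC lattice, atoms touch along the body diagonal, so √3·a = 4r.
a = 4r/√3 = 4 × 152 / 1.7321 = 351 pm.

351 pm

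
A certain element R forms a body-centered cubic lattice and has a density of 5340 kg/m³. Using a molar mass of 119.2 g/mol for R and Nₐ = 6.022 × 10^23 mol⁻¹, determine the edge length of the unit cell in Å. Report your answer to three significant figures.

With Z = 2 atoms per BCC cell, a³ = Z·M/(N_A·ρ) = 2 × 119.2 / (6.022 × 10²³ × 5.340 g/cm³) = 7.414 × 10^-23 cm³.
a = (7.414 × 10^-23)^(1/3) = 4.201 × 10^-8 cm = 4.20 Å.

4.20 Å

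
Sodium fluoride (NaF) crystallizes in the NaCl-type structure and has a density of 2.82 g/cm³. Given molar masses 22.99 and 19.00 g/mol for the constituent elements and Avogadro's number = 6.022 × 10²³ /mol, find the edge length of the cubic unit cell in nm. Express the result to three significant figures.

0.462 nm

M(NaF) = 41.99 g/mol; Z = 4 formula units per cell.
a³ = Z·M/(N_A·ρ) = 4 × 41.99 / (6.022 × 10²³ × 2.82) = 9.890 × 10^-23 cm³, so a = 4.625 × 10^-8 cm = 0.462 nm.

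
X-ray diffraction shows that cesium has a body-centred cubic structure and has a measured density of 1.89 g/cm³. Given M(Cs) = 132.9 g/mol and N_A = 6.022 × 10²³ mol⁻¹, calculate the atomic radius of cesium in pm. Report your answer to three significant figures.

267 pm

For a BCC cell (Z = 2), a³ = Z·M/(N_A·ρ) = 2 × 132.9 / (6.022 × 10²³ × 1.890) = 2.335 × 10^-22 cm³, so a = 6.158 × 10^-8 cm = 615.8 pm.
Atoms touch along the body diagonal, so √3·a = 4r, so r = 0.4330 × a = 267 pm.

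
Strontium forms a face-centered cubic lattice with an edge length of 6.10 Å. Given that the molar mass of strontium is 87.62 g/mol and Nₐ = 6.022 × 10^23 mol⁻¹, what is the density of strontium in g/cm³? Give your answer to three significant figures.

2.56 g/cm³

An FCC unit cell contains Z = 4 atoms.
Cell volume: a³ = (6.10 Å)³ = (6.100 × 10^-8 cm)³ = 2.270 × 10^-22 cm³.
ρ = Z·M/(N_A·a³) = 4 × 87.62 / (6.022 × 10²³ × 2.270 × 10^-22) = 2.564 g/cm³.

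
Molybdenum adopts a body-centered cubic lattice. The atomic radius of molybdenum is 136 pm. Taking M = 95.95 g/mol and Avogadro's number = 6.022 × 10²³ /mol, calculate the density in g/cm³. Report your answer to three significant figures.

10.3 g/cm³

In a BCC lattice, atoms touch along the body diagonal, so √3·a = 4r, giving a = 314.1 pm = 3.141 × 10^-8 cm.
With Z = 2, ρ = Z·M/(N_A·a³) = 2 × 95.95 / (6.022 × 10²³ × 3.098 × 10^-23) = 10.29 g/cm³.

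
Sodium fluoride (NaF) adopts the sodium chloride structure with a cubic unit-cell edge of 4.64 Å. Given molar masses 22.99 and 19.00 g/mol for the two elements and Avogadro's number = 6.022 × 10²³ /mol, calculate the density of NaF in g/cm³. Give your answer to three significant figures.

2.79 g/cm³

The sodium chloride structure contains Z = 4 formula units per cell; M(NaF) = 22.99 + 19.00 = 41.99 g/mol.
a³ = (4.640 × 10^-8 cm)³ = 9.990 × 10^-23 cm³.
ρ = 4 × 41.99 / (6.022 × 10²³ × 9.990 × 10^-23) = 2.792 g/cm³.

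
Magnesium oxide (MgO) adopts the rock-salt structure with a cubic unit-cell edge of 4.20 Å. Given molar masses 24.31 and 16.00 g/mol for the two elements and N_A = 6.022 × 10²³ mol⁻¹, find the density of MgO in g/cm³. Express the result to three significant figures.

3.61 g/cm³

The rock-salt structure contains Z = 4 formula units per cell; M(MgO) = 24.31 + 16.00 = 40.31 g/mol.
a³ = (4.200 × 10^-8 cm)³ = 7.409 × 10^-23 cm³.
ρ = 4 × 40.31 / (6.022 × 10²³ × 7.409 × 10^-23) = 3.614 g/cm³.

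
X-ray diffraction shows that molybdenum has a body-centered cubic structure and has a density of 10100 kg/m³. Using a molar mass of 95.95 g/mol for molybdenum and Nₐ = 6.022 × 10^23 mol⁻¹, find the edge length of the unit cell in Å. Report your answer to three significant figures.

3.16 Å

With Z = 2 atoms per BCC cell, a³ = Z·M/(N_A·ρ) = 2 × 95.95 / (6.022 × 10²³ × 10.10 g/cm³) = 3.155 × 10^-23 cm³.
a = (3.155 × 10^-23)^(1/3) = 3.160 × 10^-8 cm = 3.16 Å.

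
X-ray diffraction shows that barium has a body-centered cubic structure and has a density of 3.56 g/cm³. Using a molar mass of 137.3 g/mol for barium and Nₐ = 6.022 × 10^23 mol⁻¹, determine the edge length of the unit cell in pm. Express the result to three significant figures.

With Z = 2 atoms per BCC cell, a³ = Z·M/(N_A·ρ) = 2 × 137.3 / (6.022 × 10²³ × 3.560 g/cm³) = 1.281 × 10^-22 cm³.
a = (1.281 × 10^-22)^(1/3) = 5.041 × 10^-8 cm = 504 pm.

504 pm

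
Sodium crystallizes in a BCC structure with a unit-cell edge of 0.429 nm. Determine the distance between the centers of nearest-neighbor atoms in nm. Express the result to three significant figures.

0.372 nm

In a BCC structure, atoms touch along the body diagonal, so √3·a = 4r; the nearest-neighbor distance equals 2r = 0.8660·a.
d = 0.8660 × 0.429 = 0.372 nm.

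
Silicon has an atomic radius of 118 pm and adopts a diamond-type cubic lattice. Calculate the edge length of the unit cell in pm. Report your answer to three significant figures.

In a diamond cubic lattice, nearest neighbors lie along the body diagonal with √3·a = 8r.
a = 8r/√3 = 8 × 118 / 1.7321 = 545 pm.

545 pm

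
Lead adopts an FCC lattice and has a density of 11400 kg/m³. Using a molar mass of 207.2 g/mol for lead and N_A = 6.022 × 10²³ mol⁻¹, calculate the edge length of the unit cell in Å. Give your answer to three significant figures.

4.94 Å

With Z = 4 atoms per FCC cell, a³ = Z·M/(N_A·ρ) = 4 × 207.2 / (6.022 × 10²³ × 11.40 g/cm³) = 1.207 × 10^-22 cm³.
a = (1.207 × 10^-22)^(1/3) = 4.942 × 10^-8 cm = 4.94 Å.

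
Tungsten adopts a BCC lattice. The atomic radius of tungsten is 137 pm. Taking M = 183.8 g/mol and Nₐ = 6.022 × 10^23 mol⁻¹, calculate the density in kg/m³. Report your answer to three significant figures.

In a BCC lattice, atoms touch along the body diagonal, so √3·a = 4r, giving a = 316.4 pm = 3.164 × 10^-8 cm.
With Z = 2, ρ = Z·M/(N_A·a³) = 2 × 183.8 / (6.022 × 10²³ × 3.167 × 10^-23) = 19.27 g/cm³ = 19300 kg/m³.

19300 kg/m³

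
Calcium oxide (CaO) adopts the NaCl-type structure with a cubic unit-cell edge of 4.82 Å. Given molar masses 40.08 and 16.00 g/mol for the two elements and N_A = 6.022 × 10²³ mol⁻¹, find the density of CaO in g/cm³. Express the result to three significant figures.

The NaCl-type structure contains Z = 4 formula units per cell; M(CaO) = 40.08 + 16.00 = 56.08 g/mol.
a³ = (4.820 × 10^-8 cm)³ = 1.120 × 10^-22 cm³.
ρ = 4 × 56.08 / (6.022 × 10²³ × 1.120 × 10^-22) = 3.326 g/cm³.

3.33 g/cm³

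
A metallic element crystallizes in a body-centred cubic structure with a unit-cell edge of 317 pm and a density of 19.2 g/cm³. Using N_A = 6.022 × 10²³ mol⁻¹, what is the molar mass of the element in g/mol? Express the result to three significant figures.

A BCC cell has Z = 2 atoms; a = 3.170 × 10^-8 cm.
M = ρ·N_A·a³/Z = 19.2 × 6.022 × 10²³ × 3.186 × 10^-23 / 2 = 184 g/mol.

184 g/mol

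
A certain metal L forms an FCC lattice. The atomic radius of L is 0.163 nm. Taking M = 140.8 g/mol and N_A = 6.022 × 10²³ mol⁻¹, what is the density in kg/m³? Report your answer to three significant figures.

In an FCC lattice, atoms touch along the face diagonal, so √2·a = 4r, giving a = 0.4610 nm = 4.610 × 10^-8 cm.
With Z = 4, ρ = Z·M/(N_A·a³) = 4 × 140.8 / (6.022 × 10²³ × 9.799 × 10^-23) = 9.544 g/cm³ = 9540 kg/m³.

9540 kg/m³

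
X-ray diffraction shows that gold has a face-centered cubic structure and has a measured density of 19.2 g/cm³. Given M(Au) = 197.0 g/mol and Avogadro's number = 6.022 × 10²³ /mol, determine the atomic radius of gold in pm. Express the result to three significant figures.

For an FCC cell (Z = 4), a³ = Z·M/(N_A·ρ) = 4 × 197.0 / (6.022 × 10²³ × 19.20) = 6.815 × 10^-23 cm³, so a = 4.085 × 10^-8 cm = 408.5 pm.
Atoms touch along the face diagonal, so √2·a = 4r, so r = 0.3536 × a = 144 pm.

144 pm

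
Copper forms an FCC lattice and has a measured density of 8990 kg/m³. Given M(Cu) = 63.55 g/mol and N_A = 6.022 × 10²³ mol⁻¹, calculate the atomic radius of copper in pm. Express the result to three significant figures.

128 pm

For an FCC cell (Z = 4), a³ = Z·M/(N_A·ρ) = 4 × 63.55 / (6.022 × 10²³ × 8.990) = 4.695 × 10^-23 cm³, so a = 3.608 × 10^-8 cm = 360.8 pm.
Atoms touch along the face diagonal, so √2·a = 4r, so r = 0.3536 × a = 128 pm.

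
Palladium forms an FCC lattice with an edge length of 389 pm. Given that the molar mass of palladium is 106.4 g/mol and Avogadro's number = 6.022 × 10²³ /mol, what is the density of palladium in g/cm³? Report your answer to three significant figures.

An FCC unit cell contains Z = 4 atoms.
Cell volume: a³ = (389 pm)³ = (3.890 × 10^-8 cm)³ = 5.886 × 10^-23 cm³.
ρ = Z·M/(N_A·a³) = 4 × 106.4 / (6.022 × 10²³ × 5.886 × 10^-23) = 12.01 g/cm³.

12.0 g/cm³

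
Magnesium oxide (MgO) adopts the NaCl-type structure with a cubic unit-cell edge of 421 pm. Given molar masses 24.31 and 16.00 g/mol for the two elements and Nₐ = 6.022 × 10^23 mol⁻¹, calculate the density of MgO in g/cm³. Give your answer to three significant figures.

The NaCl-type structure contains Z = 4 formula units per cell; M(MgO) = 24.31 + 16.00 = 40.31 g/mol.
a³ = (4.210 × 10^-8 cm)³ = 7.462 × 10^-23 cm³.
ρ = 4 × 40.31 / (6.022 × 10²³ × 7.462 × 10^-23) = 3.588 g/cm³.

3.59 g/cm³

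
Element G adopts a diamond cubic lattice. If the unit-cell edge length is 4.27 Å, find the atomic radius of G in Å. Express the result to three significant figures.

In a diamond cubic lattice, nearest neighbors lie along the body diagonal with √3·a = 8r.
r = √3·a/8 = 1.7321 × 4.27 / 8 = 0.924 Å.

0.924 Å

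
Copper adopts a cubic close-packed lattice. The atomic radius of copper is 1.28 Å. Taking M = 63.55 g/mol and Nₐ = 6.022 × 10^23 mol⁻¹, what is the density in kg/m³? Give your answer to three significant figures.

8900 kg/m³

In an FCC lattice, atoms touch along the face diagonal, so √2·a = 4r, giving a = 3.620 Å = 3.620 × 10^-8 cm.
With Z = 4, ρ = Z·M/(N_A·a³) = 4 × 63.55 / (6.022 × 10²³ × 4.745 × 10^-23) = 8.895 g/cm³ = 8900 kg/m³.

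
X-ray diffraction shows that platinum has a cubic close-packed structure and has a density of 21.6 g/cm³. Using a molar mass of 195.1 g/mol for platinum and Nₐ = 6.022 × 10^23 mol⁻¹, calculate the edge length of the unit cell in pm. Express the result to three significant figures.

391 pm

With Z = 4 atoms per FCC cell, a³ = Z·M/(N_A·ρ) = 4 × 195.1 / (6.022 × 10²³ × 21.60 g/cm³) = 6.000 × 10^-23 cm³.
a = (6.000 × 10^-23)^(1/3) = 3.915 × 10^-8 cm = 391 pm.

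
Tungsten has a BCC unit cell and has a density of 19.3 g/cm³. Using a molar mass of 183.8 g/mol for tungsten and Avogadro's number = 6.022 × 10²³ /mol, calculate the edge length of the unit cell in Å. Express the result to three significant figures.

With Z = 2 atoms per BCC cell, a³ = Z·M/(N_A·ρ) = 2 × 183.8 / (6.022 × 10²³ × 19.30 g/cm³) = 3.163 × 10^-23 cm³.
a = (3.163 × 10^-23)^(1/3) = 3.162 × 10^-8 cm = 3.16 Å.

3.16 Å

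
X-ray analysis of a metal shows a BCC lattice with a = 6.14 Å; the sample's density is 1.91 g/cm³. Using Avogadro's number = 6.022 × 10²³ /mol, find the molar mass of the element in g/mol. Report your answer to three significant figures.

A BCC cell has Z = 2 atoms; a = 6.140 × 10^-8 cm.
M = ρ·N_A·a³/Z = 1.91 × 6.022 × 10²³ × 2.315 × 10^-22 / 2 = 133 g/mol.

133 g/mol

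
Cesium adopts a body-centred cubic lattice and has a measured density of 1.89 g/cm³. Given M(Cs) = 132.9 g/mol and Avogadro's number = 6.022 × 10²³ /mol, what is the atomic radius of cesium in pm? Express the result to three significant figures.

267 pm

For a BCC cell (Z = 2), a³ = Z·M/(N_A·ρ) = 2 × 132.9 / (6.022 × 10²³ × 1.890) = 2.335 × 10^-22 cm³, so a = 6.158 × 10^-8 cm = 615.8 pm.
Atoms touch along the body diagonal, so √3·a = 4r, so r = 0.4330 × a = 267 pm.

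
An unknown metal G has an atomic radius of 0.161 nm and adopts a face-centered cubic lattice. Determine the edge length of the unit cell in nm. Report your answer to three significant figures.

In an FCC lattice, atoms touch along the face diagonal, so √2·a = 4r.
a = 4r/√2 = 4 × 0.161 / 1.4142 = 0.455 nm.

0.455 nm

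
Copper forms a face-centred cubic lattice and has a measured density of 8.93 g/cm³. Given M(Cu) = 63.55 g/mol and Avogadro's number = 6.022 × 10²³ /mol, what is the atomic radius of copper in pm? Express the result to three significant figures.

128 pm

For an FCC cell (Z = 4), a³ = Z·M/(N_A·ρ) = 4 × 63.55 / (6.022 × 10²³ × 8.930) = 4.727 × 10^-23 cm³, so a = 3.616 × 10^-8 cm = 361.6 pm.
Atoms touch along the face diagonal, so √2·a = 4r, so r = 0.3536 × a = 128 pm.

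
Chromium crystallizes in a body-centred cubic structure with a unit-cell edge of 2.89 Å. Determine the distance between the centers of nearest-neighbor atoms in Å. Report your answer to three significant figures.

In a BCC structure, atoms touch along the body diagonal, so √3·a = 4r; the nearest-neighbor distance equals 2r = 0.8660·a.
d = 0.8660 × 2.89 = 2.50 Å.

2.50 Å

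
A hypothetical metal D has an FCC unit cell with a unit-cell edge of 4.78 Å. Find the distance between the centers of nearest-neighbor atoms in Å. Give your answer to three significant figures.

3.38 Å

In an FCC structure, atoms touch along the face diagonal, so √2·a = 4r; the nearest-neighbor distance equals 2r = 0.7071·a.
d = 0.7071 × 4.78 = 3.38 Å.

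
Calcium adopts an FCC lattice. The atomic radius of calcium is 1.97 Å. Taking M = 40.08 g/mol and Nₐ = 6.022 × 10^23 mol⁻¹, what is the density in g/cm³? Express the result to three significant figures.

1.54 g/cm³

In an FCC lattice, atoms touch along the face diagonal, so √2·a = 4r, giving a = 5.572 Å = 5.572 × 10^-8 cm.
With Z = 4, ρ = Z·M/(N_A·a³) = 4 × 40.08 / (6.022 × 10²³ × 1.730 × 10^-22) = 1.539 g/cm³.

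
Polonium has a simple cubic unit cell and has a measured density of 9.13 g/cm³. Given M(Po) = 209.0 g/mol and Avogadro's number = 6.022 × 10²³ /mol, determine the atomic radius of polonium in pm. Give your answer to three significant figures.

168 pm

For a simple cubic cell (Z = 1), a³ = Z·M/(N_A·ρ) = 1 × 209.0 / (6.022 × 10²³ × 9.130) = 3.801 × 10^-23 cm³, so a = 3.362 × 10^-8 cm = 336.2 pm.
Atoms touch along the cell edge, so a = 2r, so r = 0.5000 × a = 168 pm.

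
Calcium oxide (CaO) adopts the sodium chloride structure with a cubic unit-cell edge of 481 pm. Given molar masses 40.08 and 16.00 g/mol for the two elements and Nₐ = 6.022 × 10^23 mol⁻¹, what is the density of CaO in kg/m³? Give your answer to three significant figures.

The sodium chloride structure contains Z = 4 formula units per cell; M(CaO) = 40.08 + 16.00 = 56.08 g/mol.
a³ = (4.810 × 10^-8 cm)³ = 1.113 × 10^-22 cm³.
ρ = 4 × 56.08 / (6.022 × 10²³ × 1.113 × 10^-22) = 3.347 g/cm³ = 3350 kg/m³.

3350 kg/m³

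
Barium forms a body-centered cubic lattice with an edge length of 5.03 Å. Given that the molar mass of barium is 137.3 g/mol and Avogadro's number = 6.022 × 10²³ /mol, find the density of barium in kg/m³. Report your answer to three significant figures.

A BCC unit cell contains Z = 2 atoms.
Cell volume: a³ = (5.03 Å)³ = (5.030 × 10^-8 cm)³ = 1.273 × 10^-22 cm³.
ρ = Z·M/(N_A·a³) = 2 × 137.3 / (6.022 × 10²³ × 1.273 × 10^-22) = 3.583 g/cm³ = 3580 kg/m³.

3580 kg/m³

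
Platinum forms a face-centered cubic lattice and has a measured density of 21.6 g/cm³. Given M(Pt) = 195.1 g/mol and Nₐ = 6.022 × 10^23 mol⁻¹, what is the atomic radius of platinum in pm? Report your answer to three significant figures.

138 pm

For an FCC cell (Z = 4), a³ = Z·M/(N_A·ρ) = 4 × 195.1 / (6.022 × 10²³ × 21.60) = 6.000 × 10^-23 cm³, so a = 3.915 × 10^-8 cm = 391.5 pm.
Atoms touch along the face diagonal, so √2·a = 4r, so r = 0.3536 × a = 138 pm.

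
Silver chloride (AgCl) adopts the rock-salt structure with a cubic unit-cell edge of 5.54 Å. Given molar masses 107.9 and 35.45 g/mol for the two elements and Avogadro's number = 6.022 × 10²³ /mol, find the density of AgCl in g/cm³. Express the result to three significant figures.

The rock-salt structure contains Z = 4 formula units per cell; M(AgCl) = 107.9 + 35.45 = 143.35 g/mol.
a³ = (5.540 × 10^-8 cm)³ = 1.700 × 10^-22 cm³.
ρ = 4 × 143.35 / (6.022 × 10²³ × 1.700 × 10^-22) = 5.600 g/cm³.

5.60 g/cm³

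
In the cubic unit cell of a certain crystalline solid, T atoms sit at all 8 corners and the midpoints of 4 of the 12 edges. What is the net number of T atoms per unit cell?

2

Corner atoms are shared by 8 cells (1/8 each), edge atoms by 4 (1/4 each).
Net atoms = 8 × 1/8 + 4 × 1/4 = 1 + 1 = 2.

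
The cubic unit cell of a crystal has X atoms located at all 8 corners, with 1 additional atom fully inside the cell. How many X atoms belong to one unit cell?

Corner atoms are shared by 8 cells (1/8 each), interior atoms are unshared.
Net atoms = 8 × 1/8 + 1 = 1 + 1 = 2.

2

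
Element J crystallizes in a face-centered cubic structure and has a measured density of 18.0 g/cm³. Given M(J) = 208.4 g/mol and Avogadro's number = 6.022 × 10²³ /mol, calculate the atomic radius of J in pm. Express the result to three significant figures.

For an FCC cell (Z = 4), a³ = Z·M/(N_A·ρ) = 4 × 208.4 / (6.022 × 10²³ × 18.00) = 7.690 × 10^-23 cm³, so a = 4.253 × 10^-8 cm = 425.3 pm.
Atoms touch along the face diagonal, so √2·a = 4r, so r = 0.3536 × a = 150 pm.

150 pm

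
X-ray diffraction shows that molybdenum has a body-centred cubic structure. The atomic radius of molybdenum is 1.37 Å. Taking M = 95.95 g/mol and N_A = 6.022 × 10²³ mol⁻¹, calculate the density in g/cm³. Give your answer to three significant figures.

10.1 g/cm³

In a BCC lattice, atoms touch along the body diagonal, so √3·a = 4r, giving a = 3.164 Å = 3.164 × 10^-8 cm.
With Z = 2, ρ = Z·M/(N_A·a³) = 2 × 95.95 / (6.022 × 10²³ × 3.167 × 10^-23) = 10.06 g/cm³.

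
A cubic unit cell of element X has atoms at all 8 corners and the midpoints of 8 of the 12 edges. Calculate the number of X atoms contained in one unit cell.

Corner atoms are shared by 8 cells (1/8 each), edge atoms by 4 (1/4 each).
Net atoms = 8 × 1/8 + 8 × 1/4 = 1 + 2 = 3.

3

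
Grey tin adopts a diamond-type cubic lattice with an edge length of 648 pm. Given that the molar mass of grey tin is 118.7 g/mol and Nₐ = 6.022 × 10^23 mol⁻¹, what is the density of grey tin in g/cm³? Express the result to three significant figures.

A diamond cubic unit cell contains Z = 8 atoms.
Cell volume: a³ = (648 pm)³ = (6.480 × 10^-8 cm)³ = 2.721 × 10^-22 cm³.
ρ = Z·M/(N_A·a³) = 8 × 118.7 / (6.022 × 10²³ × 2.721 × 10^-22) = 5.795 g/cm³.

5.80 g/cm³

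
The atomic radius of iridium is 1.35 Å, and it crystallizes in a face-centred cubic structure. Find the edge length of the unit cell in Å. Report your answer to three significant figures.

In an FCC lattice, atoms touch along the face diagonal, so √2·a = 4r.
a = 4r/√2 = 4 × 1.35 / 1.4142 = 3.82 Å.

3.82 Å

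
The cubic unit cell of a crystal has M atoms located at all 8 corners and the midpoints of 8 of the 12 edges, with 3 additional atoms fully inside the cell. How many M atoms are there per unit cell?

6

Corner atoms are shared by 8 cells (1/8 each), edge atoms by 4 (1/4 each), interior atoms are unshared.
Net atoms = 8 × 1/8 + 8 × 1/4 + 3 = 1 + 2 + 3 = 6.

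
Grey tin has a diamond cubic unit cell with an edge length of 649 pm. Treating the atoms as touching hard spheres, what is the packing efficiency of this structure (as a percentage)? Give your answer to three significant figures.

34.0%

In a diamond cubic lattice nearest neighbors lie along the body diagonal with √3·a = 8r, so r = 0.2165a = 140.5 pm.
Packing fraction = Z·(4/3)πr³ / a³ = 8 × (4/3)π × (140.5)³ / (649)³ = 0.3401 = 34.0%.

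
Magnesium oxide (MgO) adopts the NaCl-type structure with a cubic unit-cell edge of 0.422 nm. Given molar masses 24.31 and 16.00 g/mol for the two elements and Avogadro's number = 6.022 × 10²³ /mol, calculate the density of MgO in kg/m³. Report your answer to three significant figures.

3560 kg/m³

The NaCl-type structure contains Z = 4 formula units per cell; M(MgO) = 24.31 + 16.00 = 40.31 g/mol.
a³ = (4.220 × 10^-8 cm)³ = 7.515 × 10^-23 cm³.
ρ = 4 × 40.31 / (6.022 × 10²³ × 7.515 × 10^-23) = 3.563 g/cm³ = 3560 kg/m³.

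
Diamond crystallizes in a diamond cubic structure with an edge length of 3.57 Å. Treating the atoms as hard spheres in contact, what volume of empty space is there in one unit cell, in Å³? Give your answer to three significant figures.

30.0 Å³

In a diamond cubic lattice nearest neighbors lie along the body diagonal with √3·a = 8r, so r = 0.2165a = 0.7729 Å.
V_cell = a³ = 45.50 Å³; V_atoms = 8 × (4/3)πr³ = 15.47 Å³.
Empty space = 45.50 − 15.47 = 30.0 Å³.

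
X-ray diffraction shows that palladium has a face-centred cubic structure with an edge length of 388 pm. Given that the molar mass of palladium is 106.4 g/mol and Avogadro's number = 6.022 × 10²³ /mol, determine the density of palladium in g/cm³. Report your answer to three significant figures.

12.1 g/cm³

An FCC unit cell contains Z = 4 atoms.
Cell volume: a³ = (388 pm)³ = (3.880 × 10^-8 cm)³ = 5.841 × 10^-23 cm³.
ρ = Z·M/(N_A·a³) = 4 × 106.4 / (6.022 × 10²³ × 5.841 × 10^-23) = 12.10 g/cm³.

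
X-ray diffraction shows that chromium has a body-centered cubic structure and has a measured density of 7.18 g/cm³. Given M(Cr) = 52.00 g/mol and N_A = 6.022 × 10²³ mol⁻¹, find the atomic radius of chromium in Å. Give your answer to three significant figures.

For a BCC cell (Z = 2), a³ = Z·M/(N_A·ρ) = 2 × 52.00 / (6.022 × 10²³ × 7.180) = 2.405 × 10^-23 cm³, so a = 2.887 × 10^-8 cm = 2.887 Å.
Atoms touch along the body diagonal, so √3·a = 4r, so r = 0.4330 × a = 1.25 Å.

1.25 Å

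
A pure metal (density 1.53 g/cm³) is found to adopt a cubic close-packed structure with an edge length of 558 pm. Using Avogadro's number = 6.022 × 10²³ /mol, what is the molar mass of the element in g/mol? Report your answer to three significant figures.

An FCC cell has Z = 4 atoms; a = 5.580 × 10^-8 cm.
M = ρ·N_A·a³/Z = 1.53 × 6.022 × 10²³ × 1.737 × 10^-22 / 4 = 40.0 g/mol.

40.0 g/mol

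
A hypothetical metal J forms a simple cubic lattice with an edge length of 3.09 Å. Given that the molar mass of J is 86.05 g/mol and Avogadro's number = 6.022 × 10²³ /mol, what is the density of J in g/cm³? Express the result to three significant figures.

4.84 g/cm³

A simple cubic unit cell contains Z = 1 atom.
Cell volume: a³ = (3.09 Å)³ = (3.090 × 10^-8 cm)³ = 2.950 × 10^-23 cm³.
ρ = Z·M/(N_A·a³) = 1 × 86.05 / (6.022 × 10²³ × 2.950 × 10^-23) = 4.843 g/cm³.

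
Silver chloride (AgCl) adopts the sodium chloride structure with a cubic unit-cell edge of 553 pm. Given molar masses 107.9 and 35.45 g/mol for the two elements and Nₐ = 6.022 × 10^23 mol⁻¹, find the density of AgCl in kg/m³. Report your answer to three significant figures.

5630 kg/m³

The sodium chloride structure contains Z = 4 formula units per cell; M(AgCl) = 107.9 + 35.45 = 143.35 g/mol.
a³ = (5.530 × 10^-8 cm)³ = 1.691 × 10^-22 cm³.
ρ = 4 × 143.35 / (6.022 × 10²³ × 1.691 × 10^-22) = 5.630 g/cm³ = 5630 kg/m³.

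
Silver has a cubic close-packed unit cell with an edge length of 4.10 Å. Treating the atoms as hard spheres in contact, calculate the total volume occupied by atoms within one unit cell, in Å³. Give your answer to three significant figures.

In an FCC lattice atoms touch along the face diagonal, so √2·a = 4r, so r = 0.3536a = 1.450 Å.
V_atoms = Z × (4/3)πr³ = 4 × (4/3)π × (1.450)³ = 51.0 Å³.

51.0 Å³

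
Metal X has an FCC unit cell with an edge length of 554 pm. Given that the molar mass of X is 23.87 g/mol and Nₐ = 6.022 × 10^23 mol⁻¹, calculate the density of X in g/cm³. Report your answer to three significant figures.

An FCC unit cell contains Z = 4 atoms.
Cell volume: a³ = (554 pm)³ = (5.540 × 10^-8 cm)³ = 1.700 × 10^-22 cm³.
ρ = Z·M/(N_A·a³) = 4 × 23.87 / (6.022 × 10²³ × 1.700 × 10^-22) = 0.9325 g/cm³.

0.932 g/cm³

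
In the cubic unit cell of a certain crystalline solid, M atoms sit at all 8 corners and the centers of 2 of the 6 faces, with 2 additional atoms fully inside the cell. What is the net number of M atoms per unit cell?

Corner atoms are shared by 8 cells (1/8 each), face atoms by 2 (1/2 each), interior atoms are unshared.
Net atoms = 8 × 1/8 + 2 × 1/2 + 2 = 1 + 1 + 2 = 4.

4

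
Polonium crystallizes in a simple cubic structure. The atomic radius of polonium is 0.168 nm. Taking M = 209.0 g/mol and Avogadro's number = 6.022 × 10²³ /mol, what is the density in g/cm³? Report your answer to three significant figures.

In a simple cubic lattice, atoms touch along the cell edge, so a = 2r, giving a = 0.3360 nm = 3.360 × 10^-8 cm.
With Z = 1, ρ = Z·M/(N_A·a³) = 1 × 209.0 / (6.022 × 10²³ × 3.793 × 10^-23) = 9.149 g/cm³.

9.15 g/cm³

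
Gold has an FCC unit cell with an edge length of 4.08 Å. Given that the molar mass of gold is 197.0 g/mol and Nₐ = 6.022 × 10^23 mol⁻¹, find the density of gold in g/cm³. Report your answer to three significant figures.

An FCC unit cell contains Z = 4 atoms.
Cell volume: a³ = (4.08 Å)³ = (4.080 × 10^-8 cm)³ = 6.792 × 10^-23 cm³.
ρ = Z·M/(N_A·a³) = 4 × 197.0 / (6.022 × 10²³ × 6.792 × 10^-23) = 19.27 g/cm³.

19.3 g/cm³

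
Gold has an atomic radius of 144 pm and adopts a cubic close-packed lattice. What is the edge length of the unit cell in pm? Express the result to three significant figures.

In an FCC lattice, atoms touch along the face diagonal, so √2·a = 4r.
a = 4r/√2 = 4 × 144 / 1.4142 = 407 pm.

407 pm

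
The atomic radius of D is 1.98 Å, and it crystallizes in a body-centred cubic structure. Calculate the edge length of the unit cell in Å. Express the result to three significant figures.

In a BCC lattice, atoms touch along the body diagonal, so √3·a = 4r.
a = 4r/√3 = 4 × 1.98 / 1.7321 = 4.57 Å.

4.57 Å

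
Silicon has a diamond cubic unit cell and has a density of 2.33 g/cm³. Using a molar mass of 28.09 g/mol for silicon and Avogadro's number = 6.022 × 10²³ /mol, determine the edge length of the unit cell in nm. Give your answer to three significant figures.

With Z = 8 atoms per diamond cubic cell, a³ = Z·M/(N_A·ρ) = 8 × 28.09 / (6.022 × 10²³ × 2.330 g/cm³) = 1.602 × 10^-22 cm³.
a = (1.602 × 10^-22)^(1/3) = 5.431 × 10^-8 cm = 0.543 nm.

0.543 nm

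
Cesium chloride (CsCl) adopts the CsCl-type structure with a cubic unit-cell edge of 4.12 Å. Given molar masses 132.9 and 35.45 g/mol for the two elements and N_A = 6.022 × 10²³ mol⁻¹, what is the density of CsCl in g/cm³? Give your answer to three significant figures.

4.00 g/cm³

The CsCl-type structure contains Z = 1 formula unit per cell; M(CsCl) = 132.9 + 35.45 = 168.35 g/mol.
a³ = (4.120 × 10^-8 cm)³ = 6.993 × 10^-23 cm³.
ρ = 1 × 168.35 / (6.022 × 10²³ × 6.993 × 10^-23) = 3.997 g/cm³.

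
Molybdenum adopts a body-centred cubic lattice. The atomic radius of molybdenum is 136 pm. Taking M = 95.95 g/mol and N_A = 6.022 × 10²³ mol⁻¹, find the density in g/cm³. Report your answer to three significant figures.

10.3 g/cm³

In a BCC lattice, atoms touch along the body diagonal, so √3·a = 4r, giving a = 314.1 pm = 3.141 × 10^-8 cm.
With Z = 2, ρ = Z·M/(N_A·a³) = 2 × 95.95 / (6.022 × 10²³ × 3.098 × 10^-23) = 10.29 g/cm³.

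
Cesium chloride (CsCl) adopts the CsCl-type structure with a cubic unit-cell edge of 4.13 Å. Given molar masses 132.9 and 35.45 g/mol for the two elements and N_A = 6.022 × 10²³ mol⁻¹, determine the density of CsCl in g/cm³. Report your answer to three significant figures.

The CsCl-type structure contains Z = 1 formula unit per cell; M(CsCl) = 132.9 + 35.45 = 168.35 g/mol.
a³ = (4.130 × 10^-8 cm)³ = 7.044 × 10^-23 cm³.
ρ = 1 × 168.35 / (6.022 × 10²³ × 7.044 × 10^-23) = 3.968 g/cm³.

3.97 g/cm³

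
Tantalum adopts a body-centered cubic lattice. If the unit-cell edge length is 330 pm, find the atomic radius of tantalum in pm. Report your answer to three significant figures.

In a BCC lattice, atoms touch along the body diagonal, so √3·a = 4r.
r = √3·a/4 = 1.7321 × 330 / 4 = 143 pm.

143 pm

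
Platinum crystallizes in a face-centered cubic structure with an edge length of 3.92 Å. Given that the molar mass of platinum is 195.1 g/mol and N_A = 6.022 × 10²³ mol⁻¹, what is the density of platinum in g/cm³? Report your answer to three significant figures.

21.5 g/cm³

An FCC unit cell contains Z = 4 atoms.
Cell volume: a³ = (3.92 Å)³ = (3.920 × 10^-8 cm)³ = 6.024 × 10^-23 cm³.
ρ = Z·M/(N_A·a³) = 4 × 195.1 / (6.022 × 10²³ × 6.024 × 10^-23) = 21.51 g/cm³.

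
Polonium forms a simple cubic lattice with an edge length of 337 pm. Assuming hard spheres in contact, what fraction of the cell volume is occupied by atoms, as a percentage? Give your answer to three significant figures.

In a simple cubic lattice atoms touch along the cell edge, so a = 2r, so r = 0.5000a = 168.5 pm.
Packing fraction = Z·(4/3)πr³ / a³ = 1 × (4/3)π × (168.5)³ / (337)³ = 0.5236 = 52.4%.

52.4%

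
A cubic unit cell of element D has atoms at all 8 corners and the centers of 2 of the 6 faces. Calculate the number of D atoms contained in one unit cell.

Corner atoms are shared by 8 cells (1/8 each), face atoms by 2 (1/2 each).
Net atoms = 8 × 1/8 + 2 × 1/2 = 1 + 1 = 2.

2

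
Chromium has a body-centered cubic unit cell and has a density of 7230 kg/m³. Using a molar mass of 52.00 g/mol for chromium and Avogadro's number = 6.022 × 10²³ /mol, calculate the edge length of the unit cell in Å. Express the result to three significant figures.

With Z = 2 atoms per BCC cell, a³ = Z·M/(N_A·ρ) = 2 × 52.00 / (6.022 × 10²³ × 7.230 g/cm³) = 2.389 × 10^-23 cm³.
a = (2.389 × 10^-23)^(1/3) = 2.880 × 10^-8 cm = 2.88 Å.

2.88 Å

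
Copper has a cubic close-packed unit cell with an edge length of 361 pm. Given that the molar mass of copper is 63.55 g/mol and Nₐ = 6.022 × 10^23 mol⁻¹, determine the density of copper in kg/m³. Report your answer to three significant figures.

An FCC unit cell contains Z = 4 atoms.
Cell volume: a³ = (361 pm)³ = (3.610 × 10^-8 cm)³ = 4.705 × 10^-23 cm³.
ρ = Z·M/(N_A·a³) = 4 × 63.55 / (6.022 × 10²³ × 4.705 × 10^-23) = 8.972 g/cm³ = 8970 kg/m³.

8970 kg/m³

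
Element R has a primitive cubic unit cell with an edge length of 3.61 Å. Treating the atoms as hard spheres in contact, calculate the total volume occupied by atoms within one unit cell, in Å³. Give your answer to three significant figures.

In a simple cubic lattice atoms touch along the cell edge, so a = 2r, so r = 0.5000a = 1.805 Å.
V_atoms = Z × (4/3)πr³ = 1 × (4/3)π × (1.805)³ = 24.6 Å³.

24.6 Å³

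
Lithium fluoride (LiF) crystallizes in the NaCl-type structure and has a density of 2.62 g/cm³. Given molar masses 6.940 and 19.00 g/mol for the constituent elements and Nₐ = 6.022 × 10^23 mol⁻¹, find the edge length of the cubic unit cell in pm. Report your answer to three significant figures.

M(LiF) = 25.94 g/mol; Z = 4 formula units per cell.
a³ = Z·M/(N_A·ρ) = 4 × 25.94 / (6.022 × 10²³ × 2.62) = 6.576 × 10^-23 cm³, so a = 4.036 × 10^-8 cm = 404 pm.

404 pm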